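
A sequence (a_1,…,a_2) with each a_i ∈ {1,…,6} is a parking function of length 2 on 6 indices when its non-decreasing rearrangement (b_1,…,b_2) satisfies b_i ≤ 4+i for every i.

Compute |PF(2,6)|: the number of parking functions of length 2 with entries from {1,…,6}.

|PF| = (6−2+1)·(6+1)^(2−1) = 5·7 = 35
Check (5,2) → sorted (2,5): b_i ≤ 4+i ∀i, a PF.

35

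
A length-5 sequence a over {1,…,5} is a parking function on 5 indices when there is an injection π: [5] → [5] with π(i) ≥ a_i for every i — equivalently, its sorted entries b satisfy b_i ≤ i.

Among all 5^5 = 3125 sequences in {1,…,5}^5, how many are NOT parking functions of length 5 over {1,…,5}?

|PF| = (5−5+1)·(5+1)^(5−1) = 1×1296 = 1296 (Pollak)
Example (4,4,5,1,2) → sorted (1,2,4,4,5): b_3=4>3, not a PF.
5^5 − 1296 = 3125 − 1296 = 1829

1829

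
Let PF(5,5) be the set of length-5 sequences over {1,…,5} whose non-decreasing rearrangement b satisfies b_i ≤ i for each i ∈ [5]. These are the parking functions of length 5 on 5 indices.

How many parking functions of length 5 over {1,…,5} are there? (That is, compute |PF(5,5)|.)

1296

|PF(5,5)| = 1·6^4 = 1·1296 = 1296 [KW]
Check (3,4,2,5,1) → sorted (1,2,3,4,5): b_i ≤ i ∀i, a PF.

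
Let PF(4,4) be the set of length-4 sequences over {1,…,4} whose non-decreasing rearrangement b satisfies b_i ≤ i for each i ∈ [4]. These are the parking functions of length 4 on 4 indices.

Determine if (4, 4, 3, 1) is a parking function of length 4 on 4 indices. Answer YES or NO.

Rearranged: b = (1, 3, 4, 4).
  b_1=1 ≤ 1
  b_2=3 > 2
  fails at i=2 ⇒ NO

NO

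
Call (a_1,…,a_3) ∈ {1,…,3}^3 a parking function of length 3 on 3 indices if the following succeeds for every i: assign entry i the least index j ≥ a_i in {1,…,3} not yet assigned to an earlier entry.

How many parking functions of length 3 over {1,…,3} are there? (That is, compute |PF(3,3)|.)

16

#PF = (3−3+1)·(3+1)^(3−1) = 1·16 = 16
Check (2,2,1) → sorted (1,2,2): b_i ≤ i ∀i, a PF.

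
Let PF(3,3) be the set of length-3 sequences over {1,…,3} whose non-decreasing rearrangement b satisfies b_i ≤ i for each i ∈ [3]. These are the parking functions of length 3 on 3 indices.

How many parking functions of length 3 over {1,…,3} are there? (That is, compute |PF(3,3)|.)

16

|PF| = (3+1−3)·(3+1)^{3−1} = 1×16 = 16 (Konheim–Weiss)
One tuple (3,1,1) → sorted (1,1,3): b_i ≤ i ∀i, a PF.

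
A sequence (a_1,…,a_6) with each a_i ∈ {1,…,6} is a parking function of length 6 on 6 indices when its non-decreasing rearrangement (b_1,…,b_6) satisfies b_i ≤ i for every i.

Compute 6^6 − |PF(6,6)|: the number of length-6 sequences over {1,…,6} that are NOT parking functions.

|PF(6,6)| = (7−6)·7^(6−1) = 1 · 16807 = 16807 (Konheim–Weiss)
Check (5,5,4,5,4,6) → sorted (4,4,5,5,5,6): b_1=4>1, not a PF.
6^6 − 16807 = 46656 − 16807 = 29849

29849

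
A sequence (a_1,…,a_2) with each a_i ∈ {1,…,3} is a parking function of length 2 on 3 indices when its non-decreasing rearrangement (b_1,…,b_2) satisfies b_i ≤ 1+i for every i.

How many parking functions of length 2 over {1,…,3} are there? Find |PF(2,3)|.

|PF| = (3−2+1)·(3+1)^(2−1) = 2·4 = 8 (Konheim–Weiss)
One tuple (2,1) → sorted (1,2): b_i ≤ 1+i ∀i, a PF.

8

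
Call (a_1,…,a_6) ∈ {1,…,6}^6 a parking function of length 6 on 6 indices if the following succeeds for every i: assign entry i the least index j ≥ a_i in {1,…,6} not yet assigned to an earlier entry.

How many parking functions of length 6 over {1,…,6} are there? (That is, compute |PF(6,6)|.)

#PF = 1·7^5 = 1·16807 = 16807 [KW]
Example (3,2,1,2,2,5) → sorted (1,2,2,2,3,5): b_i ≤ i ∀i, a PF.

16807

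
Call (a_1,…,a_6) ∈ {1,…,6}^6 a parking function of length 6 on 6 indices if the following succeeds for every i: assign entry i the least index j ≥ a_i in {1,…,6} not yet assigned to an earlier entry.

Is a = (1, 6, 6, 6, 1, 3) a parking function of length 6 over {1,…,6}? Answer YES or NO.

Order a: b = (1, 1, 3, 6, 6, 6).
  b_1=1 ≤ 1
  b_2=1 ≤ 2
  b_3=3 ≤ 3
  b_4=6 > 4
  fails at i=4 ⇒ NO

NO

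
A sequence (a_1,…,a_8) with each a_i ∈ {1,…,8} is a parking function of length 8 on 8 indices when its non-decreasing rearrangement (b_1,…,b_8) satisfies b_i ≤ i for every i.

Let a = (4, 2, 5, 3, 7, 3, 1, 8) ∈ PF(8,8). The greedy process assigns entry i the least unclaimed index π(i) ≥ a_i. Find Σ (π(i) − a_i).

3

Σπ = 8·9/2 = 36 (π permutes [8]); Σa = 4+2+5+3+7+3+1+8 = 33; disp = 36−33 = 3.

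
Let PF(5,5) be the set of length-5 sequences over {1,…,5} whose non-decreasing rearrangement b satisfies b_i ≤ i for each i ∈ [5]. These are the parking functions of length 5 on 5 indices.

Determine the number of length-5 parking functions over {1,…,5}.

1296

|PF| = (5−5+1)·(5+1)^(5−1) = 1·1296 = 1296 [KW]
One tuple (3,5,2,2,1) → sorted (1,2,2,3,5): b_i ≤ i ∀i, a PF.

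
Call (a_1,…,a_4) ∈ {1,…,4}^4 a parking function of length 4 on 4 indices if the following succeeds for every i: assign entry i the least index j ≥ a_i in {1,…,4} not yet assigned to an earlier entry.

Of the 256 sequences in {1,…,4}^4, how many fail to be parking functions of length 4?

#PF = (4+1−4)·(4+1)^{4−1} = 1 · 125 = 125 (Pollak)
E.g. (1,4,3,4) → sorted (1,3,4,4): b_2=3>2, not a PF.
4^4 − 125 = 256 − 125 = 131

131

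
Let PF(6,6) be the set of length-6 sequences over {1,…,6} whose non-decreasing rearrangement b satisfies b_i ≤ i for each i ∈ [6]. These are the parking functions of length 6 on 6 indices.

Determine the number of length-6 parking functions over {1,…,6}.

|PF| = (6−6+1)·(6+1)^(6−1) = 1×16807 = 16807 [KW]
Example (2,2,1,4,5,6) → sorted (1,2,2,4,5,6): b_i ≤ i ∀i, a PF.

16807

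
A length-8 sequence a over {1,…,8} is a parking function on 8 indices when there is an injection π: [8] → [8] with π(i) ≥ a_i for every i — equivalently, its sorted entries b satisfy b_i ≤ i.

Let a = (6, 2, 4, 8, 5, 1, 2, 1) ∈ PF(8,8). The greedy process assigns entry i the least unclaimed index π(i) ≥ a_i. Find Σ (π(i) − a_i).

7

Σπ = 8·9/2 = 36 (π permutes [8]); Σa = 6+2+4+8+5+1+2+1 = 29; disp = 36−29 = 7.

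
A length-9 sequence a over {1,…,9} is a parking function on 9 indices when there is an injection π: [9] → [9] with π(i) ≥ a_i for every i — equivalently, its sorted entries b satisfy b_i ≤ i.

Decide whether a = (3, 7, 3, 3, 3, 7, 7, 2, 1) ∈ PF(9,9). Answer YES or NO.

YES

Rearranged: b = (1, 2, 3, 3, 3, 3, 7, 7, 7).
  b_1=1 ≤ 1
  b_2=2 ≤ 2
  b_3=3 ≤ 3
  b_4=3 ≤ 4
  b_5=3 ≤ 5
  b_6=3 ≤ 6
  b_7=7 ≤ 7
  b_8=7 ≤ 8
  b_9=7 ≤ 9
All bounds hold ⇒ YES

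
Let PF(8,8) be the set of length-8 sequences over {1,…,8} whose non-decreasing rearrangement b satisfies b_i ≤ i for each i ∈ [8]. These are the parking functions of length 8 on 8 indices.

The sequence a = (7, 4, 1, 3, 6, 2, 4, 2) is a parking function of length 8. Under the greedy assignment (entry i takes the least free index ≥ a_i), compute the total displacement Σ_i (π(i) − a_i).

7

Σπ(i) = 1+…+8 = 36; Σa = 7+4+1+3+6+2+4+2 = 29; disp = 36−29 = 7.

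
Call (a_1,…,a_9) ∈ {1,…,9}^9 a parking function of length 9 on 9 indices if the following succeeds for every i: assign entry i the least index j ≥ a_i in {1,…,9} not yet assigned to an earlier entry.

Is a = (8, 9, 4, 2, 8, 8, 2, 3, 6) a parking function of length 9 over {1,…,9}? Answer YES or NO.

NO

Order a: b = (2, 2, 3, 4, 6, 8, 8, 8, 9).
  b_1=2 > 1
  fails at i=1 ⇒ NO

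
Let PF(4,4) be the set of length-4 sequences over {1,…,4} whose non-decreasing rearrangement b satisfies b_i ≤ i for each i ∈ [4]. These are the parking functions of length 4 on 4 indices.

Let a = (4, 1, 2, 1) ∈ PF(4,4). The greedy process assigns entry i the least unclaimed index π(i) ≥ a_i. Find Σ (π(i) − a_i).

2

Σπ = 10 ({1..4} each once); Σa = 4+1+2+1 = 8; disp = 10−8 = 2.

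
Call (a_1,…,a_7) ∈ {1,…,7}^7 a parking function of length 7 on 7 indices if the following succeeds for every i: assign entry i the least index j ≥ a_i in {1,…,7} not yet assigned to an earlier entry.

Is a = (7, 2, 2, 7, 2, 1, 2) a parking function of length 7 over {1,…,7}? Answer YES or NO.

NO

Order a: b = (1, 2, 2, 2, 2, 7, 7).
  b_1=1 ≤ 1
  b_2=2 ≤ 2
  b_3=2 ≤ 3
  b_4=2 ≤ 4
  b_5=2 ≤ 5
  b_6=7 > 6
  fails at i=6 ⇒ NO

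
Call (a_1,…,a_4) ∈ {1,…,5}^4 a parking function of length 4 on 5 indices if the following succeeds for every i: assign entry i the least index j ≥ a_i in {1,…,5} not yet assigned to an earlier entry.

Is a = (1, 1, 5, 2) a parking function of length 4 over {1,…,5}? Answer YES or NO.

Sorted: b = (1, 1, 2, 5).
  b_1=1 ≤ 2
  b_2=1 ≤ 3
  b_3=2 ≤ 4
  b_4=5 ≤ 5
All bounds hold ⇒ YES

YES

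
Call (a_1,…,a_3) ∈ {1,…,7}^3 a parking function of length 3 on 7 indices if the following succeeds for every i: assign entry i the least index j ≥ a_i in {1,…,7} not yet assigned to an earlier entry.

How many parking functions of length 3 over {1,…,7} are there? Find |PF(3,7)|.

|PF(3,7)| = (7−3+1)·(7+1)^(3−1) = 5·64 = 320 (Konheim–Weiss)
Check (2,5,3) → sorted (2,3,5): b_i ≤ 4+i ∀i, a PF.

320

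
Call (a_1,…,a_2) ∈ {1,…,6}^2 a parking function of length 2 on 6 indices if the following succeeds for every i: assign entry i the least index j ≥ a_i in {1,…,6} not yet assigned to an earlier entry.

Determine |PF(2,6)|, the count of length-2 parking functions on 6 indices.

#PF = (6−2+1)·(6+1)^(2−1) = 5 · 7 = 35 [KW]
E.g. (4,4) → sorted (4,4): b_i ≤ 4+i ∀i, a PF.

35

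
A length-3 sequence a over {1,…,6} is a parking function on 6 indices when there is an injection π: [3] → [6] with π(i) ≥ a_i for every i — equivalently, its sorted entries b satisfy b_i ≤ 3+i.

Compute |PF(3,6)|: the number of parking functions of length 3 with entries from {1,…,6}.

196

Count = 4·7^2 = 4 · 49 = 196 (Konheim–Weiss)
Check (2,4,1) → sorted (1,2,4): b_i ≤ 3+i ∀i, a PF.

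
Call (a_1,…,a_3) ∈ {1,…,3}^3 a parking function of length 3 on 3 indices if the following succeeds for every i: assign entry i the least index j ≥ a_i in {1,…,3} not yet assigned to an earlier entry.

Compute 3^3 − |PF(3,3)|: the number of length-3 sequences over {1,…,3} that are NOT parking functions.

#PF = (4−3)·4^(3−1) = 1×16 = 16
Example (2,3,3) → sorted (2,3,3): b_1=2>1, not a PF.
So 27 − 16 = 11 fail.

11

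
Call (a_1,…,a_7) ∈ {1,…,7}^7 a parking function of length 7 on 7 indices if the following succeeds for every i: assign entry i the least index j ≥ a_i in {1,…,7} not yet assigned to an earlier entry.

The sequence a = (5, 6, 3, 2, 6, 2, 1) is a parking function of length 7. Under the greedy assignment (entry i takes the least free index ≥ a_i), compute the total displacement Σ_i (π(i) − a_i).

Σπ = 7·8/2 = 28 (π permutes [7]); Σa = 5+6+3+2+6+2+1 = 25; disp = 28−25 = 3.

3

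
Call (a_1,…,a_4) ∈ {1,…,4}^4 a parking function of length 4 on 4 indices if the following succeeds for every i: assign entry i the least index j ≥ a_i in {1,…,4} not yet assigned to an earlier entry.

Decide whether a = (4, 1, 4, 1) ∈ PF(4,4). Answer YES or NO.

NO

Rearranged: b = (1, 1, 4, 4).
  b_1=1 ≤ 1
  b_2=1 ≤ 2
  b_3=4 > 3
  fails at i=3 ⇒ NO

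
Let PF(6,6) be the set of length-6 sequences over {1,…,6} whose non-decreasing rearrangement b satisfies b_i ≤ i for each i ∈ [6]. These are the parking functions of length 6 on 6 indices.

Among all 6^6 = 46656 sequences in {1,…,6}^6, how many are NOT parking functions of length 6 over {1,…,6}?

29849

Count = 1·7^5 = 1 · 16807 = 16807 (Pollak)
Example (6,1,4,4,5,5) → sorted (1,4,4,5,5,6): b_2=4>2, not a PF.
Total 46656; non-PF = 46656−16807 = 29849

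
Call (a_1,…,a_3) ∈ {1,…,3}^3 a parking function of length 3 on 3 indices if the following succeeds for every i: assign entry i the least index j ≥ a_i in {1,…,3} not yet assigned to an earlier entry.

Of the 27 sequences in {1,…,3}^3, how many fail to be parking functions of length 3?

#PF = (3+1−3)·(3+1)^{3−1} = 1 · 16 = 16
One tuple (3,2,3) → sorted (2,3,3): b_1=2>1, not a PF.
Total 27; non-PF = 27−16 = 11

11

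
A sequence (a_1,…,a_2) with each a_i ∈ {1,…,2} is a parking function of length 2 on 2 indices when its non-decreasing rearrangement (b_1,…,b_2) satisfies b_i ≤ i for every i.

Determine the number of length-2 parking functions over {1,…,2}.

3

#PF = (3−2)·3^(2−1) = 1×3 = 3
Example (2,1) → sorted (1,2): b_i ≤ i ∀i, a PF.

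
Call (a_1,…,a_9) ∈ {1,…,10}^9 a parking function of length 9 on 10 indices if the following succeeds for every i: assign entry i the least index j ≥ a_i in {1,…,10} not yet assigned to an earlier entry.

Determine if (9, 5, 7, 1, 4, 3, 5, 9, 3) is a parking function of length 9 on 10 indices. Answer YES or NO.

Rearranged: b = (1, 3, 3, 4, 5, 5, 7, 9, 9).
  b_1=1 ≤ 2
  b_2=3 ≤ 3
  b_3=3 ≤ 4
  b_4=4 ≤ 5
  b_5=5 ≤ 6
  b_6=5 ≤ 7
  b_7=7 ≤ 8
  b_8=9 ≤ 9
  b_9=9 ≤ 10
All bounds hold ⇒ YES

YES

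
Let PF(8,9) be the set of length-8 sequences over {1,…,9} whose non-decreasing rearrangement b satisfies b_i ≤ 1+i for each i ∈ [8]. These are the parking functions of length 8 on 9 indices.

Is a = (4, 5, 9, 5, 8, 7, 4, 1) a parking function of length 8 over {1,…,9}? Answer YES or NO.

NO

Rearranged: b = (1, 4, 4, 5, 5, 7, 8, 9).
  b_1=1 ≤ 2
  b_2=4 > 3
  fails at i=2 ⇒ NO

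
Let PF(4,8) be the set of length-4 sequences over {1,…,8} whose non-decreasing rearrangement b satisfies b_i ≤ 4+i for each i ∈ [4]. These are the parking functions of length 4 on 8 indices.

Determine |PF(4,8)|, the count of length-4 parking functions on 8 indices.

3645

#PF = (8+1−4)·(8+1)^{4−1} = 5·729 = 3645 [KW]
One tuple (7,3,4,6) → sorted (3,4,6,7): b_i ≤ 4+i ∀i, a PF.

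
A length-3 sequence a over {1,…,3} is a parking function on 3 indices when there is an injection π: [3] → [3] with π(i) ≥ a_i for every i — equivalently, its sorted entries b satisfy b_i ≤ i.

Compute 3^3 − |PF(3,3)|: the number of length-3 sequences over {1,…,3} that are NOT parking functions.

Count = (3+1−3)·(3+1)^{3−1} = 1×16 = 16
Example (2,2,2) → sorted (2,2,2): b_1=2>1, not a PF.
So 27 − 16 = 11 fail.

11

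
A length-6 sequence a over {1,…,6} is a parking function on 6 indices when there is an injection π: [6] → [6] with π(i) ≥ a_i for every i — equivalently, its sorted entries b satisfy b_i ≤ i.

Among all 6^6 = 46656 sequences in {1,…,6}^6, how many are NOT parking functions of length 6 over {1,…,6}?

29849

#PF = (6+1−6)·(6+1)^{6−1} = 1×16807 = 16807 (Pollak)
Example (5,6,6,3,4,4) → sorted (3,4,4,5,6,6): b_1=3>1, not a PF.
So 46656 − 16807 = 29849 fail.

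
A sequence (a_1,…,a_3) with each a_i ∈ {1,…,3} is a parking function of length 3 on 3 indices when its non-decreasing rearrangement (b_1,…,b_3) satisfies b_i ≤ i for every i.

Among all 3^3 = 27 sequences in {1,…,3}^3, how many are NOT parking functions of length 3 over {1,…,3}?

11

|PF| = 1·4^2 = 1×16 = 16 (Pollak)
One tuple (2,2,3) → sorted (2,2,3): b_1=2>1, not a PF.
Total 27; non-PF = 27−16 = 11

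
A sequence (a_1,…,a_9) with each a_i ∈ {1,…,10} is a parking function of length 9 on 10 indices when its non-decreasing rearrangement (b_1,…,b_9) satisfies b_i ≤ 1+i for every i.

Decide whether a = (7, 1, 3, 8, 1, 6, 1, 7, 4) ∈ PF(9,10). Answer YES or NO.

Rearranged: b = (1, 1, 1, 3, 4, 6, 7, 7, 8).
  b_1=1 ≤ 2
  b_2=1 ≤ 3
  b_3=1 ≤ 4
  b_4=3 ≤ 5
  b_5=4 ≤ 6
  b_6=6 ≤ 7
  b_7=7 ≤ 8
  b_8=7 ≤ 9
  b_9=8 ≤ 10
All bounds hold ⇒ YES

YES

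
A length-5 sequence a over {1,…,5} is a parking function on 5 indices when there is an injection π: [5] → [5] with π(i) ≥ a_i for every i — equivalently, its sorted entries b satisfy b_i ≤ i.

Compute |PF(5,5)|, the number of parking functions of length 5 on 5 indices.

|PF(5,5)| = 1·6^4 = 1×1296 = 1296 (Pollak)
E.g. (1,3,5,1,4) → sorted (1,1,3,4,5): b_i ≤ i ∀i, a PF.

1296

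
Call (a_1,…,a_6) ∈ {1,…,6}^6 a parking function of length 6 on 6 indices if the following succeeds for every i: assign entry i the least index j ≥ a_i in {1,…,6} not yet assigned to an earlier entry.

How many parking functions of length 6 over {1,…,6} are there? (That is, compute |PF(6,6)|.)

|PF(6,6)| = 1·7^5 = 1 · 16807 = 16807
E.g. (1,2,3,1,5,1) → sorted (1,1,1,2,3,5): b_i ≤ i ∀i, a PF.

16807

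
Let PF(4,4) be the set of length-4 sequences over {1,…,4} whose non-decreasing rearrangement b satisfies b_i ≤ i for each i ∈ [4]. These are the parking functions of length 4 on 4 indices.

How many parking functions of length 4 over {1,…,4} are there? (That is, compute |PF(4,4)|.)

|PF| = (4+1−4)·(4+1)^{4−1} = 1 · 125 = 125
Example (3,1,2,4) → sorted (1,2,3,4): b_i ≤ i ∀i, a PF.

125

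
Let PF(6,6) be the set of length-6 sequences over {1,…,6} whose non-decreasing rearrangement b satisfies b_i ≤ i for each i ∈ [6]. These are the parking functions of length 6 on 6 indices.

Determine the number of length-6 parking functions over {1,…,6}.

16807

Count = (6−6+1)·(6+1)^(6−1) = 1 · 16807 = 16807
One tuple (3,1,4,6,2,5) → sorted (1,2,3,4,5,6): b_i ≤ i ∀i, a PF.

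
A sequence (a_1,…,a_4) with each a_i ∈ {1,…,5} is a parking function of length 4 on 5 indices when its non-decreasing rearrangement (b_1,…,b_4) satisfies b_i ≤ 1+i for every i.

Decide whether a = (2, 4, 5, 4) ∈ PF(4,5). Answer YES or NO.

NO

Sorted: b = (2, 4, 4, 5).
  b_1=2 ≤ 2
  b_2=4 > 3
  fails at i=2 ⇒ NO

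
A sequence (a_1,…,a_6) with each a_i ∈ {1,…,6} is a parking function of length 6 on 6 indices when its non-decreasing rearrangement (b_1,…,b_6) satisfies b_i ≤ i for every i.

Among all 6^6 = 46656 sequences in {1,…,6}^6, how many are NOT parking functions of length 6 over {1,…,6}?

29849

|PF| = (6−6+1)·(6+1)^(6−1) = 1 · 16807 = 16807 [KW]
E.g. (3,5,6,4,5,4) → sorted (3,4,4,5,5,6): b_1=3>1, not a PF.
So 46656 − 16807 = 29849 fail.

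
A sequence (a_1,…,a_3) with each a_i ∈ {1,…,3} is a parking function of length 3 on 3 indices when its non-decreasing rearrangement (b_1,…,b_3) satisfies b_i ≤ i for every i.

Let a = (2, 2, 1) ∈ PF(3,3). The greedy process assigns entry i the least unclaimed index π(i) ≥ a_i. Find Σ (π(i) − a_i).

1

Σπ = 6 ({1..3} each once); Σa = 2+2+1 = 5; disp = 6−5 = 1.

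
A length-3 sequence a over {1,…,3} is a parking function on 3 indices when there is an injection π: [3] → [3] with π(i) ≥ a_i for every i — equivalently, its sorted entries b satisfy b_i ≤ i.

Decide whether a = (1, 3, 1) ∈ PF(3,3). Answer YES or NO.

YES

Order a: b = (1, 1, 3).
  b_1=1 ≤ 1
  b_2=1 ≤ 2
  b_3=3 ≤ 3
All bounds hold ⇒ YES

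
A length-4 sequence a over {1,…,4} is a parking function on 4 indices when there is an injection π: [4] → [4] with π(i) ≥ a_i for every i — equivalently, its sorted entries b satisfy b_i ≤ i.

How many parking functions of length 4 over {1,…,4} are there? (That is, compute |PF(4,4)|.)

#PF = (5−4)·5^(4−1) = 1×125 = 125 [KW]
One tuple (2,4,2,1) → sorted (1,2,2,4): b_i ≤ i ∀i, a PF.

125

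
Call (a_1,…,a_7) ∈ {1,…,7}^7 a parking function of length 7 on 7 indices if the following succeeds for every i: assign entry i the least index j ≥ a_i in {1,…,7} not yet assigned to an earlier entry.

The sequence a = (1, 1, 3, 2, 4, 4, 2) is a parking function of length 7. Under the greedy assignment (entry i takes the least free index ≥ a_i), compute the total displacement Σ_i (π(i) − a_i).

Σπ = 28 ({1..7} each once); Σa = 1+1+3+2+4+4+2 = 17; disp = 28−17 = 11.

11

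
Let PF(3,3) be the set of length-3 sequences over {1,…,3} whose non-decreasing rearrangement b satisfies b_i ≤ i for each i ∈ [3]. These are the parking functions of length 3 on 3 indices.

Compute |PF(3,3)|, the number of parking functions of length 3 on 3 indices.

16

Count = (4−3)·4^(3−1) = 1·16 = 16
Example (2,1,1) → sorted (1,1,2): b_i ≤ i ∀i, a PF.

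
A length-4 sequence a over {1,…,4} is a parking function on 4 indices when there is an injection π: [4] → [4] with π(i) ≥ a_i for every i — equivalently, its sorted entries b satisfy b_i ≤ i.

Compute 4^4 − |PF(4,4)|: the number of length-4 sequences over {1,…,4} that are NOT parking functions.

#PF = (4+1−4)·(4+1)^{4−1} = 1·125 = 125
One tuple (3,4,4,4) → sorted (3,4,4,4): b_1=3>1, not a PF.
So 256 − 125 = 131 fail.

131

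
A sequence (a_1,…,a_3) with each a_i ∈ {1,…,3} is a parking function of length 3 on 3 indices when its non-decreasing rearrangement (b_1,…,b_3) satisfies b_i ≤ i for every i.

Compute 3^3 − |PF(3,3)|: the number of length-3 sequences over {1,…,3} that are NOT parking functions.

11

#PF = (4−3)·4^(3−1) = 1 · 16 = 16 (Pollak)
Check (2,3,2) → sorted (2,2,3): b_1=2>1, not a PF.
3^3 − 16 = 27 − 16 = 11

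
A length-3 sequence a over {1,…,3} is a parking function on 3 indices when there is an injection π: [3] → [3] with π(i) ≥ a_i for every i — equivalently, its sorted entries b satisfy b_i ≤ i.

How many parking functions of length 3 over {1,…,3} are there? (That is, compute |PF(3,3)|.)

#PF = 1·4^2 = 1·16 = 16 [KW]
Example (1,3,1) → sorted (1,1,3): b_i ≤ i ∀i, a PF.

16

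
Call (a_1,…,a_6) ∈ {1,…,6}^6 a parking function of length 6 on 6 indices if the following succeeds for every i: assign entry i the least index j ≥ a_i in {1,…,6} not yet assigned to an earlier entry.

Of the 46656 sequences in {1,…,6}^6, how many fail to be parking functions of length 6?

29849

#PF = (7−6)·7^(6−1) = 1 · 16807 = 16807
One tuple (6,6,1,3,4,6) → sorted (1,3,4,6,6,6): b_2=3>2, not a PF.
So 46656 − 16807 = 29849 fail.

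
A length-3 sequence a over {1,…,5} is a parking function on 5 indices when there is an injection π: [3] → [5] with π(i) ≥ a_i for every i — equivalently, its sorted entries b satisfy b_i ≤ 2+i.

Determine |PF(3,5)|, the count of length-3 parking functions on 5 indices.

|PF(3,5)| = 3·6^2 = 3·36 = 108 (Konheim–Weiss)
Example (1,1,1) → sorted (1,1,1): b_i ≤ 2+i ∀i, a PF.

108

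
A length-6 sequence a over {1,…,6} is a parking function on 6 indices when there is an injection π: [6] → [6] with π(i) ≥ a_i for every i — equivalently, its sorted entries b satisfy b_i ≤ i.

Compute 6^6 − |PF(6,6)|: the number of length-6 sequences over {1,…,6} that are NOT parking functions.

29849

|PF| = (7−6)·7^(6−1) = 1·16807 = 16807
Check (6,5,6,6,5,1) → sorted (1,5,5,6,6,6): b_2=5>2, not a PF.
6^6 − 16807 = 46656 − 16807 = 29849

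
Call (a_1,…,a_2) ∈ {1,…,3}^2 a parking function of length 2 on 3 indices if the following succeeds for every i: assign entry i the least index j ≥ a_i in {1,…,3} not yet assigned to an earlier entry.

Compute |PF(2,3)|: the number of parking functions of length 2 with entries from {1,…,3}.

Count = 2·4^1 = 2×4 = 8
One tuple (1,1) → sorted (1,1): b_i ≤ 1+i ∀i, a PF.

8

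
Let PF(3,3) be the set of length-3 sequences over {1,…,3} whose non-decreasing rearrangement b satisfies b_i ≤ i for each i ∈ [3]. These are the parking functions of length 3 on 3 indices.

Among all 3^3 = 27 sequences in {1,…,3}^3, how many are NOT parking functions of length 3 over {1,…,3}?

11

|PF| = 1·4^2 = 1 · 16 = 16 [KW]
Check (3,3,3) → sorted (3,3,3): b_1=3>1, not a PF.
Total 27; non-PF = 27−16 = 11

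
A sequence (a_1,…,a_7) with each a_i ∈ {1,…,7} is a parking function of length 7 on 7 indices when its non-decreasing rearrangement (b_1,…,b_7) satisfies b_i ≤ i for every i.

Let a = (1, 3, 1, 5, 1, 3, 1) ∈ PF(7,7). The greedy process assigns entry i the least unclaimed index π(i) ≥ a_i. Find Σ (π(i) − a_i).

13

Σπ(i) = 1+…+7 = 28; Σa = 1+3+1+5+1+3+1 = 15; disp = 28−15 = 13.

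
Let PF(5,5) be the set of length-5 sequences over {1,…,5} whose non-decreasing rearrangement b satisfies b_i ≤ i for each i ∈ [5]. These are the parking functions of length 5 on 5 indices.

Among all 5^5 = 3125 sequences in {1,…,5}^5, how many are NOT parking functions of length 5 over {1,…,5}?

Count = (5−5+1)·(5+1)^(5−1) = 1·1296 = 1296 [KW]
Example (5,1,1,4,4) → sorted (1,1,4,4,5): b_3=4>3, not a PF.
So 3125 − 1296 = 1829 fail.

1829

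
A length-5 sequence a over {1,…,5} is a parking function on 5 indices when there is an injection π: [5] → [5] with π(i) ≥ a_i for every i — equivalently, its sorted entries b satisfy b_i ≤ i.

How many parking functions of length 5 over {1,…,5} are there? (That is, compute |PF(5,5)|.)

Count = (6−5)·6^(5−1) = 1×1296 = 1296 (Konheim–Weiss)
Check (3,2,3,2,1) → sorted (1,2,2,3,3): b_i ≤ i ∀i, a PF.

1296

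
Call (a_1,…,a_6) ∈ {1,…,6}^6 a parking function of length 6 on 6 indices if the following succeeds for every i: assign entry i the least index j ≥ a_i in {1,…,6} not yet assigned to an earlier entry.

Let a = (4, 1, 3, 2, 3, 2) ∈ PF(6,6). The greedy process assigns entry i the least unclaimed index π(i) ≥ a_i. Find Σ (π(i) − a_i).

Σπ = 6·7/2 = 21 (π permutes [6]); Σa = 4+1+3+2+3+2 = 15; disp = 21−15 = 6.

6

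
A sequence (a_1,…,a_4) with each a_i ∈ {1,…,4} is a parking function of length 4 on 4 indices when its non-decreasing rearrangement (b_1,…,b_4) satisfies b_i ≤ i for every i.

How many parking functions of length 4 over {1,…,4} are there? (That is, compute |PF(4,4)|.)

125

|PF(4,4)| = (4−4+1)·(4+1)^(4−1) = 1 · 125 = 125
Check (2,3,1,1) → sorted (1,1,2,3): b_i ≤ i ∀i, a PF.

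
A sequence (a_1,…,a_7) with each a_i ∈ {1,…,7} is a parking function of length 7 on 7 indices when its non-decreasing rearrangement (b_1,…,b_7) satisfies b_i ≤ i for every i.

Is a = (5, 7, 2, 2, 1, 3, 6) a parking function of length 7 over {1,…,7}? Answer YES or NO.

Rearranged: b = (1, 2, 2, 3, 5, 6, 7).
  b_1=1 ≤ 1
  b_2=2 ≤ 2
  b_3=2 ≤ 3
  b_4=3 ≤ 4
  b_5=5 ≤ 5
  b_6=6 ≤ 6
  b_7=7 ≤ 7
All bounds hold ⇒ YES

YES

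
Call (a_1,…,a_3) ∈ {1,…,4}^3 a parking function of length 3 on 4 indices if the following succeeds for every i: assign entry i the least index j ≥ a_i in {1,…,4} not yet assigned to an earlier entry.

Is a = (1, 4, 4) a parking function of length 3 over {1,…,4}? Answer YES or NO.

Rearranged: b = (1, 4, 4).
  b_1=1 ≤ 2
  b_2=4 > 3
  fails at i=2 ⇒ NO

NO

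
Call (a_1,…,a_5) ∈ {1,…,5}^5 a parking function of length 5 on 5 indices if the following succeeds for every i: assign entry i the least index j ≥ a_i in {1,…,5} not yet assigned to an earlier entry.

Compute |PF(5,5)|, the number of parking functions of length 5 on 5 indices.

Count = (5−5+1)·(5+1)^(5−1) = 1×1296 = 1296
One tuple (1,4,2,1,3) → sorted (1,1,2,3,4): b_i ≤ i ∀i, a PF.

1296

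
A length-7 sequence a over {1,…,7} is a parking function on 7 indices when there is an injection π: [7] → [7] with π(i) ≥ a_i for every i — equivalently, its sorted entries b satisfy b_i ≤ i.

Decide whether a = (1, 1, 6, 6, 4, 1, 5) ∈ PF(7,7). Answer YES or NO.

YES

Order a: b = (1, 1, 1, 4, 5, 6, 6).
  b_1=1 ≤ 1
  b_2=1 ≤ 2
  b_3=1 ≤ 3
  b_4=4 ≤ 4
  b_5=5 ≤ 5
  b_6=6 ≤ 6
  b_7=6 ≤ 7
All bounds hold ⇒ YES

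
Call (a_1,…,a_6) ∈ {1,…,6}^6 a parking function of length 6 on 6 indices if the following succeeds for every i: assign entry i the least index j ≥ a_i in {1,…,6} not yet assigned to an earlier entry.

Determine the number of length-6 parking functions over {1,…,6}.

Count = 1·7^5 = 1 · 16807 = 16807 [KW]
Check (1,3,5,3,6,2) → sorted (1,2,3,3,5,6): b_i ≤ i ∀i, a PF.

16807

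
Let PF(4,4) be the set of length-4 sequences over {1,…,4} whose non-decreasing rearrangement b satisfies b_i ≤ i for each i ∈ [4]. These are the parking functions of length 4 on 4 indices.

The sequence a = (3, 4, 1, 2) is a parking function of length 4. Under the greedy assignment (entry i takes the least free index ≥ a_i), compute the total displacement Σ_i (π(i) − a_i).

0

Σπ = 4·5/2 = 10 (π permutes [4]); Σa = 3+4+1+2 = 10; disp = 10−10 = 0.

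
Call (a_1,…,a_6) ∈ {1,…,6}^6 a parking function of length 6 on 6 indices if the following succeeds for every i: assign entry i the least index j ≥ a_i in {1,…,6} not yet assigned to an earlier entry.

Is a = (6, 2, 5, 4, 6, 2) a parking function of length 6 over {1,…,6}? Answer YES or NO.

Rearranged: b = (2, 2, 4, 5, 6, 6).
  b_1=2 > 1
  fails at i=1 ⇒ NO

NO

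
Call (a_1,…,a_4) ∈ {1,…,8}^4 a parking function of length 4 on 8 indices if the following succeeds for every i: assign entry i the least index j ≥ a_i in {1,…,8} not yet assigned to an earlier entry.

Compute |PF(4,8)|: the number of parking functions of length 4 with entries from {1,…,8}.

3645

|PF(4,8)| = (8+1−4)·(8+1)^{4−1} = 5·729 = 3645 (Konheim–Weiss)
Example (3,5,6,1) → sorted (1,3,5,6): b_i ≤ 4+i ∀i, a PF.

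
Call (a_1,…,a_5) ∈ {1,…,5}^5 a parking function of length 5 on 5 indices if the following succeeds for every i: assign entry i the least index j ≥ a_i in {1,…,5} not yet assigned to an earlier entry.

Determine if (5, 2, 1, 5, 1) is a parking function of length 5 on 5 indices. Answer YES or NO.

NO

Sorted: b = (1, 1, 2, 5, 5).
  b_1=1 ≤ 1
  b_2=1 ≤ 2
  b_3=2 ≤ 3
  b_4=5 > 4
  fails at i=4 ⇒ NO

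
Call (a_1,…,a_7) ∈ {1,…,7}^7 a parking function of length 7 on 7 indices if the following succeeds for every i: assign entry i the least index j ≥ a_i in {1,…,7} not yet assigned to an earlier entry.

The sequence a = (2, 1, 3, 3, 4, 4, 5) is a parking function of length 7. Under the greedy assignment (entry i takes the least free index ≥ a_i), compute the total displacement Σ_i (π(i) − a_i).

Σπ(i) = 1+…+7 = 28; Σa = 2+1+3+3+4+4+5 = 22; disp = 28−22 = 6.

6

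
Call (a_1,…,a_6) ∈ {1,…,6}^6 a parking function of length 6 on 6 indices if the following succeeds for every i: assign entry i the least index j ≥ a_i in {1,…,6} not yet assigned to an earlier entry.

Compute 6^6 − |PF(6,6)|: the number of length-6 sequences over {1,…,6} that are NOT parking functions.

|PF| = (6−6+1)·(6+1)^(6−1) = 1·16807 = 16807
One tuple (3,4,6,6,3,3) → sorted (3,3,3,4,6,6): b_1=3>1, not a PF.
So 46656 − 16807 = 29849 fail.

29849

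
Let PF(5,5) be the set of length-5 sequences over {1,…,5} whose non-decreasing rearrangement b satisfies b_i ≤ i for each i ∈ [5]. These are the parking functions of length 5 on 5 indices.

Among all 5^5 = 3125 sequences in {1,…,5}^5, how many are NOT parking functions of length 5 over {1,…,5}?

1829

|PF| = (6−5)·6^(5−1) = 1·1296 = 1296 [KW]
Check (5,3,3,2,2) → sorted (2,2,3,3,5): b_1=2>1, not a PF.
So 3125 − 1296 = 1829 fail.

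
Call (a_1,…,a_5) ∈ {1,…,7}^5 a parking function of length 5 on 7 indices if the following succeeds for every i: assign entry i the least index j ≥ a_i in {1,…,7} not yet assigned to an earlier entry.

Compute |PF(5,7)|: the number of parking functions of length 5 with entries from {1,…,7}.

12288

|PF(5,7)| = (8−5)·8^(5−1) = 3 · 4096 = 12288 [KW]
Example (4,2,2,4,6) → sorted (2,2,4,4,6): b_i ≤ 2+i ∀i, a PF.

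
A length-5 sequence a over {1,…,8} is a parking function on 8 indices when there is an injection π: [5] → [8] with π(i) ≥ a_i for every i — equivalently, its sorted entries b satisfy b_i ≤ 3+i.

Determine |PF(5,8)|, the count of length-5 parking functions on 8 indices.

|PF(5,8)| = (8−5+1)·(8+1)^(5−1) = 4·6561 = 26244 [KW]
E.g. (3,5,7,2,1) → sorted (1,2,3,5,7): b_i ≤ 3+i ∀i, a PF.

26244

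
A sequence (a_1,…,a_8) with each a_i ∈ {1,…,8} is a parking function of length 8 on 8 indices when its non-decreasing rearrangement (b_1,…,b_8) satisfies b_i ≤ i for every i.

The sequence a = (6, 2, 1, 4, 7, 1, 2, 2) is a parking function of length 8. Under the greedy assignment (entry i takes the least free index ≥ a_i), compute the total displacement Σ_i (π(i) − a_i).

11

Σπ = 36 ({1..8} each once); Σa = 6+2+1+4+7+1+2+2 = 25; disp = 36−25 = 11.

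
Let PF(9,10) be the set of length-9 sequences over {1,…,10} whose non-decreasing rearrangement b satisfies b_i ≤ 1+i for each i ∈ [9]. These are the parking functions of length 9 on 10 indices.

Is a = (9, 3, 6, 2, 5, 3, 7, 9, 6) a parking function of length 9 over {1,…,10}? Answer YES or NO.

YES

Rearranged: b = (2, 3, 3, 5, 6, 6, 7, 9, 9).
  b_1=2 ≤ 2
  b_2=3 ≤ 3
  b_3=3 ≤ 4
  b_4=5 ≤ 5
  b_5=6 ≤ 6
  b_6=6 ≤ 7
  b_7=7 ≤ 8
  b_8=9 ≤ 9
  b_9=9 ≤ 10
All bounds hold ⇒ YES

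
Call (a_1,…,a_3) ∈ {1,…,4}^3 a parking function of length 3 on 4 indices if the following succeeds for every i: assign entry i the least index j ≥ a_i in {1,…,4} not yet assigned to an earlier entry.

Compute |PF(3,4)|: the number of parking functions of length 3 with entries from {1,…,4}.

50

Count = (4−3+1)·(4+1)^(3−1) = 2×25 = 50 [KW]
Example (2,4,1) → sorted (1,2,4): b_i ≤ 1+i ∀i, a PF.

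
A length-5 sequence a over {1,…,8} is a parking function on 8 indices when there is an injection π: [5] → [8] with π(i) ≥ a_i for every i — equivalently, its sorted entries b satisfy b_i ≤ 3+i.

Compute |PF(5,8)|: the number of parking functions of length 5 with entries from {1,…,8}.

|PF| = (9−5)·9^(5−1) = 4·6561 = 26244 [KW]
Example (5,2,5,5,8) → sorted (2,5,5,5,8): b_i ≤ 3+i ∀i, a PF.

26244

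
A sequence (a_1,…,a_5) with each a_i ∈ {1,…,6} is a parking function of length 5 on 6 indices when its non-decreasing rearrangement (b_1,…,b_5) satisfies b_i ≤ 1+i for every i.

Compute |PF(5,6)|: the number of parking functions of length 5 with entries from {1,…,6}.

|PF(5,6)| = 2·7^4 = 2·2401 = 4802 (Pollak)
Check (4,1,4,2,5) → sorted (1,2,4,4,5): b_i ≤ 1+i ∀i, a PF.

4802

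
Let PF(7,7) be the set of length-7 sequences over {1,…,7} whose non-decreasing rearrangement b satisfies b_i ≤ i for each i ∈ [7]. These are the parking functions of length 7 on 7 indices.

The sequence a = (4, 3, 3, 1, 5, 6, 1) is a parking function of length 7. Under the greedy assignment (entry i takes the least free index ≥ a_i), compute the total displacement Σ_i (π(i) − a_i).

Σπ = 7·8/2 = 28 (π permutes [7]); Σa = 4+3+3+1+5+6+1 = 23; disp = 28−23 = 5.

5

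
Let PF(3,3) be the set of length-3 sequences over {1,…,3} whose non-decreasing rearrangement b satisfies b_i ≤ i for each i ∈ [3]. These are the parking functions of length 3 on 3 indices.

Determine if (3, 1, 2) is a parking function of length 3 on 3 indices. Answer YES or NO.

Sorted: b = (1, 2, 3).
  b_1=1 ≤ 1
  b_2=2 ≤ 2
  b_3=3 ≤ 3
All bounds hold ⇒ YES

YES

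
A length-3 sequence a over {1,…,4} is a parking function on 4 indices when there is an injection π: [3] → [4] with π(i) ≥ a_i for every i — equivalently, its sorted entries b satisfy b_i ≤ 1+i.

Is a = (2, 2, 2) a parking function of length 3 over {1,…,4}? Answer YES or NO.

Rearranged: b = (2, 2, 2).
  b_1=2 ≤ 2
  b_2=2 ≤ 3
  b_3=2 ≤ 4
All bounds hold ⇒ YES

YES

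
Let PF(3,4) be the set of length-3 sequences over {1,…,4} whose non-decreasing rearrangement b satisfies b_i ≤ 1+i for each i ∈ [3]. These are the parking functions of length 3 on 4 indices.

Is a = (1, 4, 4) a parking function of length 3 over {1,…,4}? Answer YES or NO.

Order a: b = (1, 4, 4).
  b_1=1 ≤ 2
  b_2=4 > 3
  fails at i=2 ⇒ NO

NO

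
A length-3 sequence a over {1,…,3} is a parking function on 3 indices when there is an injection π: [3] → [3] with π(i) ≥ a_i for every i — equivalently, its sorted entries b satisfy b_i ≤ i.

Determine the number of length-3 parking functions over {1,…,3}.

|PF| = (4−3)·4^(3−1) = 1×16 = 16 (Konheim–Weiss)
E.g. (1,2,3) → sorted (1,2,3): b_i ≤ i ∀i, a PF.

16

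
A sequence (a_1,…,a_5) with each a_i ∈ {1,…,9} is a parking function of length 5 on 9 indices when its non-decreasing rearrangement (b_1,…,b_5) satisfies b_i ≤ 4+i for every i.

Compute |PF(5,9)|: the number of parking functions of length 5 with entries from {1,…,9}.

50000

|PF(5,9)| = 5·10^4 = 5 · 10000 = 50000 [KW]
E.g. (8,2,7,1,6) → sorted (1,2,6,7,8): b_i ≤ 4+i ∀i, a PF.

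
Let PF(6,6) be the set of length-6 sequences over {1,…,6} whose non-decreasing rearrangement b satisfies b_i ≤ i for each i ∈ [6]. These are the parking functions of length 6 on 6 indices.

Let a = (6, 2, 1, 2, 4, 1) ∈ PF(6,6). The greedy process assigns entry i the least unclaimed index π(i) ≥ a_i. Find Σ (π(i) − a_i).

5

Σπ(i) = 1+…+6 = 21; Σa = 6+2+1+2+4+1 = 16; disp = 21−16 = 5.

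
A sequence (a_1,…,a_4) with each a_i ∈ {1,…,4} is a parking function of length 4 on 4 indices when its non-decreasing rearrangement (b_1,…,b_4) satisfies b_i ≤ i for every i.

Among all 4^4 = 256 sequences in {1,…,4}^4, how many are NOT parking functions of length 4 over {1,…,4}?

Count = 1·5^3 = 1·125 = 125
Example (4,1,1,4) → sorted (1,1,4,4): b_3=4>3, not a PF.
So 256 − 125 = 131 fail.

131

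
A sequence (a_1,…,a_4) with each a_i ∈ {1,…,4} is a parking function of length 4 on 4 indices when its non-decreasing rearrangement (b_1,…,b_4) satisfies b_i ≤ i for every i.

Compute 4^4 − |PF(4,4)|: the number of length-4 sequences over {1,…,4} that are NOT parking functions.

131

|PF| = 1·5^3 = 1·125 = 125
E.g. (4,4,4,4) → sorted (4,4,4,4): b_1=4>1, not a PF.
4^4 − 125 = 256 − 125 = 131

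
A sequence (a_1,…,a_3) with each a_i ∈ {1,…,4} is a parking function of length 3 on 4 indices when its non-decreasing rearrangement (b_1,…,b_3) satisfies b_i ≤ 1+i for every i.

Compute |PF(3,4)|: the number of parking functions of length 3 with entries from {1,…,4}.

Count = (4−3+1)·(4+1)^(3−1) = 2×25 = 50 (Pollak)
One tuple (2,3,3) → sorted (2,3,3): b_i ≤ 1+i ∀i, a PF.

50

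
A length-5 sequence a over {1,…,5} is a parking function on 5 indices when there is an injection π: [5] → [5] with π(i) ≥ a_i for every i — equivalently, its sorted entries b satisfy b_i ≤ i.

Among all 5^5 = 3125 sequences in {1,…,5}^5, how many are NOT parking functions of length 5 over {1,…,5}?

1829

|PF(5,5)| = (5+1−5)·(5+1)^{5−1} = 1·1296 = 1296 (Pollak)
E.g. (5,3,5,4,3) → sorted (3,3,4,5,5): b_1=3>1, not a PF.
5^5 − 1296 = 3125 − 1296 = 1829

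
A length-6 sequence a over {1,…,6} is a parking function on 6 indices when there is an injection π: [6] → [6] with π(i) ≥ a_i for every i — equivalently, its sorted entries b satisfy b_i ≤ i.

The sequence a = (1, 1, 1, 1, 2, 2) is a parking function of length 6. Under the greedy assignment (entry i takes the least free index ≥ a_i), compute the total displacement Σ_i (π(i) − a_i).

13

Σπ = 6·7/2 = 21 (π permutes [6]); Σa = 1+1+1+1+2+2 = 8; disp = 21−8 = 13.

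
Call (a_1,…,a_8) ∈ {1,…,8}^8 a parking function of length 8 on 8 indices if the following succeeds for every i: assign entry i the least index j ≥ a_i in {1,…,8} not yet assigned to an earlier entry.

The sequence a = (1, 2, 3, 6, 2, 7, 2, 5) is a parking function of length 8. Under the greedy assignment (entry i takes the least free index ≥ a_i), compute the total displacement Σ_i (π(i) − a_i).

8

Σπ = 36 ({1..8} each once); Σa = 1+2+3+6+2+7+2+5 = 28; disp = 36−28 = 8.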